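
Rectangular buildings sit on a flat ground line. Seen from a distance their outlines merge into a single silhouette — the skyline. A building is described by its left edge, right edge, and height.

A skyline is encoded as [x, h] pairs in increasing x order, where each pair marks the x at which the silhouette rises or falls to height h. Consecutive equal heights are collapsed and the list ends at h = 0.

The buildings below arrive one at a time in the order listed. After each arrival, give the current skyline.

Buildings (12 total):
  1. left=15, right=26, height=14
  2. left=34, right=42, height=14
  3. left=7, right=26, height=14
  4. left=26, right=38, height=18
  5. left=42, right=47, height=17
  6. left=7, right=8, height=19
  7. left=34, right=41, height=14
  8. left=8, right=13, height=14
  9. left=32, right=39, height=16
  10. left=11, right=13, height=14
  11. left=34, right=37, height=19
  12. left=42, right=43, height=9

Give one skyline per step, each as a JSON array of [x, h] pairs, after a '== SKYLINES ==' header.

== SKYLINES ==
[[15,14],[26,0]]
[[15,14],[26,0],[34,14],[42,0]]
[[7,14],[26,0],[34,14],[42,0]]
[[7,14],[26,18],[38,14],[42,0]]
[[7,14],[26,18],[38,14],[42,17],[47,0]]
[[7,19],[8,14],[26,18],[38,14],[42,17],[47,0]]
[[7,19],[8,14],[26,18],[38,14],[42,17],[47,0]]
[[7,19],[8,14],[26,18],[38,14],[42,17],[47,0]]
[[7,19],[8,14],[26,18],[38,16],[39,14],[42,17],[47,0]]
[[7,19],[8,14],[26,18],[38,16],[39,14],[42,17],[47,0]]
[[7,19],[8,14],[26,18],[34,19],[37,18],[38,16],[39,14],[42,17],[47,0]]
[[7,19],[8,14],[26,18],[34,19],[37,18],[38,16],[39,14],[42,17],[47,0]]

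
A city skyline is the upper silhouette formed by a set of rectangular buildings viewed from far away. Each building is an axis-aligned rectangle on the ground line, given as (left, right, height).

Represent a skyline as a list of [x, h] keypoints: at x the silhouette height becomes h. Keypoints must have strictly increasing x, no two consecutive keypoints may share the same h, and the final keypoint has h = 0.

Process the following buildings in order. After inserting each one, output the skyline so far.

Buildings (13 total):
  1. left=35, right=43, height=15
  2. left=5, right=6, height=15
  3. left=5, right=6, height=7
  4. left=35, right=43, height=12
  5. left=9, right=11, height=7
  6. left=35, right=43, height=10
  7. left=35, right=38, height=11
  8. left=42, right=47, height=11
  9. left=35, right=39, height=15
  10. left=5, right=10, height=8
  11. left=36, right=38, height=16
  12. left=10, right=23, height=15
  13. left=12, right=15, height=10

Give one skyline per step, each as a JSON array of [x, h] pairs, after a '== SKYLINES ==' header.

== SKYLINES ==
[[35,15],[43,0]]
[[5,15],[6,0],[35,15],[43,0]]
[[5,15],[6,0],[35,15],[43,0]]
[[5,15],[6,0],[35,15],[43,0]]
[[5,15],[6,0],[9,7],[11,0],[35,15],[43,0]]
[[5,15],[6,0],[9,7],[11,0],[35,15],[43,0]]
[[5,15],[6,0],[9,7],[11,0],[35,15],[43,0]]
[[5,15],[6,0],[9,7],[11,0],[35,15],[43,11],[47,0]]
[[5,15],[6,0],[9,7],[11,0],[35,15],[43,11],[47,0]]
[[5,15],[6,8],[10,7],[11,0],[35,15],[43,11],[47,0]]
[[5,15],[6,8],[10,7],[11,0],[35,15],[36,16],[38,15],[43,11],[47,0]]
[[5,15],[6,8],[10,15],[23,0],[35,15],[36,16],[38,15],[43,11],[47,0]]
[[5,15],[6,8],[10,15],[23,0],[35,15],[36,16],[38,15],[43,11],[47,0]]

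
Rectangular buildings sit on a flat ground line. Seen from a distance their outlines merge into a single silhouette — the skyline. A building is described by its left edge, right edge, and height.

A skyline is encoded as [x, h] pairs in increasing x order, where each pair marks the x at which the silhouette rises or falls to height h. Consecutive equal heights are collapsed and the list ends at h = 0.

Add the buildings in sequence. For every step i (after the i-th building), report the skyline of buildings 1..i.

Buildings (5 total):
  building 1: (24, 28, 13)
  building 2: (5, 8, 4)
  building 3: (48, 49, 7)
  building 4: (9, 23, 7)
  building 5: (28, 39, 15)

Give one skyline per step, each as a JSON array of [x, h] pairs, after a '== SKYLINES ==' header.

== SKYLINES ==
[[24,13],[28,0]]
[[5,4],[8,0],[24,13],[28,0]]
[[5,4],[8,0],[24,13],[28,0],[48,7],[49,0]]
[[5,4],[8,0],[9,7],[23,0],[24,13],[28,0],[48,7],[49,0]]
[[5,4],[8,0],[9,7],[23,0],[24,13],[28,15],[39,0],[48,7],[49,0]]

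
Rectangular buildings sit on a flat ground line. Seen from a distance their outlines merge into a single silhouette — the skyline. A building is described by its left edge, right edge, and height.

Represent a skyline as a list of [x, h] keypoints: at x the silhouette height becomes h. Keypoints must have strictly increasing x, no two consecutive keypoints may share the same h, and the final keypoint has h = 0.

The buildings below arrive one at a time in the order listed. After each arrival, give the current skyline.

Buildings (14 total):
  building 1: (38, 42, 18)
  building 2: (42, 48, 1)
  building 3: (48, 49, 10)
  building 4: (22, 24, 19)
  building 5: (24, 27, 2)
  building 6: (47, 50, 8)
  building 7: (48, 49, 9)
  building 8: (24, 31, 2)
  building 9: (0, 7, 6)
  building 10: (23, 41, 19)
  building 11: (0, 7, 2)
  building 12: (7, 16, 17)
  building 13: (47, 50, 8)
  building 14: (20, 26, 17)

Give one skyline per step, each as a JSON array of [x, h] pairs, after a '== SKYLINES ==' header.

== SKYLINES ==
[[38,18],[42,0]]
[[38,18],[42,1],[48,0]]
[[38,18],[42,1],[48,10],[49,0]]
[[22,19],[24,0],[38,18],[42,1],[48,10],[49,0]]
[[22,19],[24,2],[27,0],[38,18],[42,1],[48,10],[49,0]]
[[22,19],[24,2],[27,0],[38,18],[42,1],[47,8],[48,10],[49,8],[50,0]]
[[22,19],[24,2],[27,0],[38,18],[42,1],[47,8],[48,10],[49,8],[50,0]]
[[22,19],[24,2],[31,0],[38,18],[42,1],[47,8],[48,10],[49,8],[50,0]]
[[0,6],[7,0],[22,19],[24,2],[31,0],[38,18],[42,1],[47,8],[48,10],[49,8],[50,0]]
[[0,6],[7,0],[22,19],[41,18],[42,1],[47,8],[48,10],[49,8],[50,0]]
[[0,6],[7,0],[22,19],[41,18],[42,1],[47,8],[48,10],[49,8],[50,0]]
[[0,6],[7,17],[16,0],[22,19],[41,18],[42,1],[47,8],[48,10],[49,8],[50,0]]
[[0,6],[7,17],[16,0],[22,19],[41,18],[42,1],[47,8],[48,10],[49,8],[50,0]]
[[0,6],[7,17],[16,0],[20,17],[22,19],[41,18],[42,1],[47,8],[48,10],[49,8],[50,0]]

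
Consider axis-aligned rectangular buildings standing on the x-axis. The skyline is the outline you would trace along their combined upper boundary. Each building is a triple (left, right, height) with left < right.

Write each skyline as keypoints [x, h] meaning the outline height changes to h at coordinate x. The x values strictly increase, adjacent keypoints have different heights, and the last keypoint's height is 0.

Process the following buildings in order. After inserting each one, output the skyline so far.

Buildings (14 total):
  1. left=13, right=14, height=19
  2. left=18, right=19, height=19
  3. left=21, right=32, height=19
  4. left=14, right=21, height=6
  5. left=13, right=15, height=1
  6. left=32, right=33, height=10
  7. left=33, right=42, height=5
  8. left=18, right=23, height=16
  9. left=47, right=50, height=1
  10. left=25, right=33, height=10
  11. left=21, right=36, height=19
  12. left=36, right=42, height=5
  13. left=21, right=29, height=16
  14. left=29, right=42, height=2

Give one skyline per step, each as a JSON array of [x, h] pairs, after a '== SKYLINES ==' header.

== SKYLINES ==
[[13,19],[14,0]]
[[13,19],[14,0],[18,19],[19,0]]
[[13,19],[14,0],[18,19],[19,0],[21,19],[32,0]]
[[13,19],[14,6],[18,19],[19,6],[21,19],[32,0]]
[[13,19],[14,6],[18,19],[19,6],[21,19],[32,0]]
[[13,19],[14,6],[18,19],[19,6],[21,19],[32,10],[33,0]]
[[13,19],[14,6],[18,19],[19,6],[21,19],[32,10],[33,5],[42,0]]
[[13,19],[14,6],[18,19],[19,16],[21,19],[32,10],[33,5],[42,0]]
[[13,19],[14,6],[18,19],[19,16],[21,19],[32,10],[33,5],[42,0],[47,1],[50,0]]
[[13,19],[14,6],[18,19],[19,16],[21,19],[32,10],[33,5],[42,0],[47,1],[50,0]]
[[13,19],[14,6],[18,19],[19,16],[21,19],[36,5],[42,0],[47,1],[50,0]]
[[13,19],[14,6],[18,19],[19,16],[21,19],[36,5],[42,0],[47,1],[50,0]]
[[13,19],[14,6],[18,19],[19,16],[21,19],[36,5],[42,0],[47,1],[50,0]]
[[13,19],[14,6],[18,19],[19,16],[21,19],[36,5],[42,0],[47,1],[50,0]]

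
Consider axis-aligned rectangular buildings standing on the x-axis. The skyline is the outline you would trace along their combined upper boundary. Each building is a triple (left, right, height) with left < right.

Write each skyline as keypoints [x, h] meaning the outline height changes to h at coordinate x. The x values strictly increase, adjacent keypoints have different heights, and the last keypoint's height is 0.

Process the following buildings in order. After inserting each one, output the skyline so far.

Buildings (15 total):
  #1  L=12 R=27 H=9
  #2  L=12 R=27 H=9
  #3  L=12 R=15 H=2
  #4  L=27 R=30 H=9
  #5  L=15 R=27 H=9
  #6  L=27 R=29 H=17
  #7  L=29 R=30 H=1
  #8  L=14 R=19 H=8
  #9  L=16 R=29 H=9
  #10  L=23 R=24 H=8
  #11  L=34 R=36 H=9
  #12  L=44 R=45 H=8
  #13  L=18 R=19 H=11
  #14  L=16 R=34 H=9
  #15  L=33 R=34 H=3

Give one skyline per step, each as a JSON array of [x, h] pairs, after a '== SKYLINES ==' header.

== SKYLINES ==
[[12,9],[27,0]]
[[12,9],[27,0]]
[[12,9],[27,0]]
[[12,9],[30,0]]
[[12,9],[30,0]]
[[12,9],[27,17],[29,9],[30,0]]
[[12,9],[27,17],[29,9],[30,0]]
[[12,9],[27,17],[29,9],[30,0]]
[[12,9],[27,17],[29,9],[30,0]]
[[12,9],[27,17],[29,9],[30,0]]
[[12,9],[27,17],[29,9],[30,0],[34,9],[36,0]]
[[12,9],[27,17],[29,9],[30,0],[34,9],[36,0],[44,8],[45,0]]
[[12,9],[18,11],[19,9],[27,17],[29,9],[30,0],[34,9],[36,0],[44,8],[45,0]]
[[12,9],[18,11],[19,9],[27,17],[29,9],[36,0],[44,8],[45,0]]
[[12,9],[18,11],[19,9],[27,17],[29,9],[36,0],[44,8],[45,0]]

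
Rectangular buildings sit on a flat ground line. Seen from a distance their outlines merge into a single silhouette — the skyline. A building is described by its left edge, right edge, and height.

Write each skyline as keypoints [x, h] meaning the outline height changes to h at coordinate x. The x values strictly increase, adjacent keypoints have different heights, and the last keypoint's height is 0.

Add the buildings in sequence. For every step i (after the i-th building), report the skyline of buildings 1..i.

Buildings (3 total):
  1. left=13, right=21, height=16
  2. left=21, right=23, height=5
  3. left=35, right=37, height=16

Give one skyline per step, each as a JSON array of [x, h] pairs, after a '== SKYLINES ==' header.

== SKYLINES ==
[[13,16],[21,0]]
[[13,16],[21,5],[23,0]]
[[13,16],[21,5],[23,0],[35,16],[37,0]]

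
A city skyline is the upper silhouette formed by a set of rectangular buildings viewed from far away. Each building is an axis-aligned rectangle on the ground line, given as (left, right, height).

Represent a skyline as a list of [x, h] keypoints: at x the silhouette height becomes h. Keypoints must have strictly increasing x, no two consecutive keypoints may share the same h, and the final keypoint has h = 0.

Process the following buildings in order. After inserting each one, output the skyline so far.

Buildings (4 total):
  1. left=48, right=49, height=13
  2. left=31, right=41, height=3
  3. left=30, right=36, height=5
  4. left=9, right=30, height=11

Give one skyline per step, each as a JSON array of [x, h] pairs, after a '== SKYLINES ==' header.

== SKYLINES ==
[[48,13],[49,0]]
[[31,3],[41,0],[48,13],[49,0]]
[[30,5],[36,3],[41,0],[48,13],[49,0]]
[[9,11],[30,5],[36,3],[41,0],[48,13],[49,0]]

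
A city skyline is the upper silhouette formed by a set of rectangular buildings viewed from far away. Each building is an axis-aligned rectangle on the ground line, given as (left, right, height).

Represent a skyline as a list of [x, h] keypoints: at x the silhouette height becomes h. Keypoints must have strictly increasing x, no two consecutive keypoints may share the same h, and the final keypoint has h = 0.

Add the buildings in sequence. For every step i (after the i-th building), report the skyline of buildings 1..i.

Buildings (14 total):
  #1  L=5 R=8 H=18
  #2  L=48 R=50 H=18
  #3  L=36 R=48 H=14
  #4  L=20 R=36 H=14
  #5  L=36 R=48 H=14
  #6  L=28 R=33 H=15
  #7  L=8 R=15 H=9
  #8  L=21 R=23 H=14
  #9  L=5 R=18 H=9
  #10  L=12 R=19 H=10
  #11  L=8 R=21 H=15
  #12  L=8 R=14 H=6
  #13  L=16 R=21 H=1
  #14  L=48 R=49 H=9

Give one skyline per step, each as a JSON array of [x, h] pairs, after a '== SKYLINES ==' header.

== SKYLINES ==
[[5,18],[8,0]]
[[5,18],[8,0],[48,18],[50,0]]
[[5,18],[8,0],[36,14],[48,18],[50,0]]
[[5,18],[8,0],[20,14],[48,18],[50,0]]
[[5,18],[8,0],[20,14],[48,18],[50,0]]
[[5,18],[8,0],[20,14],[28,15],[33,14],[48,18],[50,0]]
[[5,18],[8,9],[15,0],[20,14],[28,15],[33,14],[48,18],[50,0]]
[[5,18],[8,9],[15,0],[20,14],[28,15],[33,14],[48,18],[50,0]]
[[5,18],[8,9],[18,0],[20,14],[28,15],[33,14],[48,18],[50,0]]
[[5,18],[8,9],[12,10],[19,0],[20,14],[28,15],[33,14],[48,18],[50,0]]
[[5,18],[8,15],[21,14],[28,15],[33,14],[48,18],[50,0]]
[[5,18],[8,15],[21,14],[28,15],[33,14],[48,18],[50,0]]
[[5,18],[8,15],[21,14],[28,15],[33,14],[48,18],[50,0]]
[[5,18],[8,15],[21,14],[28,15],[33,14],[48,18],[50,0]]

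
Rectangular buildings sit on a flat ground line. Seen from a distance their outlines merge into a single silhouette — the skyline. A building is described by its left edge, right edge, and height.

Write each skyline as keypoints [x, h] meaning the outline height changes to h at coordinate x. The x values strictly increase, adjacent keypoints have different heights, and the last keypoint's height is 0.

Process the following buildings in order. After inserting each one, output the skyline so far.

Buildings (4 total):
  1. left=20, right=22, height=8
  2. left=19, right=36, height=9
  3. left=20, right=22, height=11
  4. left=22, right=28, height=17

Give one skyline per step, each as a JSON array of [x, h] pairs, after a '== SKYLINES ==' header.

== SKYLINES ==
[[20,8],[22,0]]
[[19,9],[36,0]]
[[19,9],[20,11],[22,9],[36,0]]
[[19,9],[20,11],[22,17],[28,9],[36,0]]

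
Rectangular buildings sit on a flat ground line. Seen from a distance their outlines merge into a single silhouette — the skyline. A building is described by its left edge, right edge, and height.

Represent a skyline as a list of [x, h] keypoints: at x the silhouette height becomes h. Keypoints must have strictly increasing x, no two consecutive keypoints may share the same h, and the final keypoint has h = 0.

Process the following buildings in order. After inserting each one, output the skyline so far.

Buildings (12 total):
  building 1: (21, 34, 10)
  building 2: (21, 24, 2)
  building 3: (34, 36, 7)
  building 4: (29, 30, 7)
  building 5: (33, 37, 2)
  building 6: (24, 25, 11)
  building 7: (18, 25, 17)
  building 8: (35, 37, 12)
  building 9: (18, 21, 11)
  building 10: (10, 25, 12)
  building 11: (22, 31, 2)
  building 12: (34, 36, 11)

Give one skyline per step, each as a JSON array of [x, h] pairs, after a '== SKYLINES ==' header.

== SKYLINES ==
[[21,10],[34,0]]
[[21,10],[34,0]]
[[21,10],[34,7],[36,0]]
[[21,10],[34,7],[36,0]]
[[21,10],[34,7],[36,2],[37,0]]
[[21,10],[24,11],[25,10],[34,7],[36,2],[37,0]]
[[18,17],[25,10],[34,7],[36,2],[37,0]]
[[18,17],[25,10],[34,7],[35,12],[37,0]]
[[18,17],[25,10],[34,7],[35,12],[37,0]]
[[10,12],[18,17],[25,10],[34,7],[35,12],[37,0]]
[[10,12],[18,17],[25,10],[34,7],[35,12],[37,0]]
[[10,12],[18,17],[25,10],[34,11],[35,12],[37,0]]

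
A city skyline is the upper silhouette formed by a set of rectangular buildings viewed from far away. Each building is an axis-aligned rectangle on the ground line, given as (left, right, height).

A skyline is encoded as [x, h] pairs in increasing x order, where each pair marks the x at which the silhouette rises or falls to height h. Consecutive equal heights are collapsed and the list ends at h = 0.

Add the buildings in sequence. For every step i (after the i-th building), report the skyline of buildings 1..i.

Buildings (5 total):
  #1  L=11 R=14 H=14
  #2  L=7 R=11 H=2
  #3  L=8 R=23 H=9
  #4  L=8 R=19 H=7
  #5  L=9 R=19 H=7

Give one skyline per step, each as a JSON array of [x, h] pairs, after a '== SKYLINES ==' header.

== SKYLINES ==
[[11,14],[14,0]]
[[7,2],[11,14],[14,0]]
[[7,2],[8,9],[11,14],[14,9],[23,0]]
[[7,2],[8,9],[11,14],[14,9],[23,0]]
[[7,2],[8,9],[11,14],[14,9],[23,0]]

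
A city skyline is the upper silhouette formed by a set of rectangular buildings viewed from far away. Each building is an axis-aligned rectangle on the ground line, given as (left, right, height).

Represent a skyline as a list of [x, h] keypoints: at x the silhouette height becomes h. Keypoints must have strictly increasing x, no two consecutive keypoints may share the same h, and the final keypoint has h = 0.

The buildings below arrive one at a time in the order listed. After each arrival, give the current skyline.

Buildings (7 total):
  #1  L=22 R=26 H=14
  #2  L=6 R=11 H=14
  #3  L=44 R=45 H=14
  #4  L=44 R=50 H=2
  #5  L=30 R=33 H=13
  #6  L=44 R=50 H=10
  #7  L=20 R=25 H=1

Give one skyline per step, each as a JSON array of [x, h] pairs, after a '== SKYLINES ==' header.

== SKYLINES ==
[[22,14],[26,0]]
[[6,14],[11,0],[22,14],[26,0]]
[[6,14],[11,0],[22,14],[26,0],[44,14],[45,0]]
[[6,14],[11,0],[22,14],[26,0],[44,14],[45,2],[50,0]]
[[6,14],[11,0],[22,14],[26,0],[30,13],[33,0],[44,14],[45,2],[50,0]]
[[6,14],[11,0],[22,14],[26,0],[30,13],[33,0],[44,14],[45,10],[50,0]]
[[6,14],[11,0],[20,1],[22,14],[26,0],[30,13],[33,0],[44,14],[45,10],[50,0]]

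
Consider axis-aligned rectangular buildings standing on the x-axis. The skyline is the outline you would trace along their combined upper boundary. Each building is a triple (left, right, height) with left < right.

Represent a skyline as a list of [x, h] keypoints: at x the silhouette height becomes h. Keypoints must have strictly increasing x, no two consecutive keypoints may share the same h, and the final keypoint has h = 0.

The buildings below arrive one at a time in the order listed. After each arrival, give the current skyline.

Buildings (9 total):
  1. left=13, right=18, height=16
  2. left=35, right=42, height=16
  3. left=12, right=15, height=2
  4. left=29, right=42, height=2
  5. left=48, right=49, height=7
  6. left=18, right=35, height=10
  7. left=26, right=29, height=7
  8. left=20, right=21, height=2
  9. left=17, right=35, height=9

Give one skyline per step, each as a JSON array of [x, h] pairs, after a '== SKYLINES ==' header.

== SKYLINES ==
[[13,16],[18,0]]
[[13,16],[18,0],[35,16],[42,0]]
[[12,2],[13,16],[18,0],[35,16],[42,0]]
[[12,2],[13,16],[18,0],[29,2],[35,16],[42,0]]
[[12,2],[13,16],[18,0],[29,2],[35,16],[42,0],[48,7],[49,0]]
[[12,2],[13,16],[18,10],[35,16],[42,0],[48,7],[49,0]]
[[12,2],[13,16],[18,10],[35,16],[42,0],[48,7],[49,0]]
[[12,2],[13,16],[18,10],[35,16],[42,0],[48,7],[49,0]]
[[12,2],[13,16],[18,10],[35,16],[42,0],[48,7],[49,0]]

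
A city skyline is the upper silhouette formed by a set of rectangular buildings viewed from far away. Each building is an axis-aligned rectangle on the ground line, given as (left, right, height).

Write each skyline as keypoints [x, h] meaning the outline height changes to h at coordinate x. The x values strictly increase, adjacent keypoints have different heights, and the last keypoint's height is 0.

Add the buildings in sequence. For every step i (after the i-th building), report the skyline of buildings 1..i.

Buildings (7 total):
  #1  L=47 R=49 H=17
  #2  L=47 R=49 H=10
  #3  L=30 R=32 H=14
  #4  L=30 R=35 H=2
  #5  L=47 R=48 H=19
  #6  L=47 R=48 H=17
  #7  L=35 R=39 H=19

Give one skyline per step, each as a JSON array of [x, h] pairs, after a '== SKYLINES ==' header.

== SKYLINES ==
[[47,17],[49,0]]
[[47,17],[49,0]]
[[30,14],[32,0],[47,17],[49,0]]
[[30,14],[32,2],[35,0],[47,17],[49,0]]
[[30,14],[32,2],[35,0],[47,19],[48,17],[49,0]]
[[30,14],[32,2],[35,0],[47,19],[48,17],[49,0]]
[[30,14],[32,2],[35,19],[39,0],[47,19],[48,17],[49,0]]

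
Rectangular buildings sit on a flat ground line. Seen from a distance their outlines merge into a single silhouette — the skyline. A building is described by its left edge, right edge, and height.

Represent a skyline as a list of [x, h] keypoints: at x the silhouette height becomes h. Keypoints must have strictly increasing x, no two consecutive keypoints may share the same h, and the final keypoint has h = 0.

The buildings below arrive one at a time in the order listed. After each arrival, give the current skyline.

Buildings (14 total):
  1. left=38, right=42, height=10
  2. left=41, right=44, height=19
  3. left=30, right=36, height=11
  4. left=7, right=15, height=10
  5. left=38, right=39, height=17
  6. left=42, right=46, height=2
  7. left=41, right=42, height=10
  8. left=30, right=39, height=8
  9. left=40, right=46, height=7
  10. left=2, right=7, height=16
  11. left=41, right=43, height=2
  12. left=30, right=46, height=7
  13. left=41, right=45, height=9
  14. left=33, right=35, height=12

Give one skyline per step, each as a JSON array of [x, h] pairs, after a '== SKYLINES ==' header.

== SKYLINES ==
[[38,10],[42,0]]
[[38,10],[41,19],[44,0]]
[[30,11],[36,0],[38,10],[41,19],[44,0]]
[[7,10],[15,0],[30,11],[36,0],[38,10],[41,19],[44,0]]
[[7,10],[15,0],[30,11],[36,0],[38,17],[39,10],[41,19],[44,0]]
[[7,10],[15,0],[30,11],[36,0],[38,17],[39,10],[41,19],[44,2],[46,0]]
[[7,10],[15,0],[30,11],[36,0],[38,17],[39,10],[41,19],[44,2],[46,0]]
[[7,10],[15,0],[30,11],[36,8],[38,17],[39,10],[41,19],[44,2],[46,0]]
[[7,10],[15,0],[30,11],[36,8],[38,17],[39,10],[41,19],[44,7],[46,0]]
[[2,16],[7,10],[15,0],[30,11],[36,8],[38,17],[39,10],[41,19],[44,7],[46,0]]
[[2,16],[7,10],[15,0],[30,11],[36,8],[38,17],[39,10],[41,19],[44,7],[46,0]]
[[2,16],[7,10],[15,0],[30,11],[36,8],[38,17],[39,10],[41,19],[44,7],[46,0]]
[[2,16],[7,10],[15,0],[30,11],[36,8],[38,17],[39,10],[41,19],[44,9],[45,7],[46,0]]
[[2,16],[7,10],[15,0],[30,11],[33,12],[35,11],[36,8],[38,17],[39,10],[41,19],[44,9],[45,7],[46,0]]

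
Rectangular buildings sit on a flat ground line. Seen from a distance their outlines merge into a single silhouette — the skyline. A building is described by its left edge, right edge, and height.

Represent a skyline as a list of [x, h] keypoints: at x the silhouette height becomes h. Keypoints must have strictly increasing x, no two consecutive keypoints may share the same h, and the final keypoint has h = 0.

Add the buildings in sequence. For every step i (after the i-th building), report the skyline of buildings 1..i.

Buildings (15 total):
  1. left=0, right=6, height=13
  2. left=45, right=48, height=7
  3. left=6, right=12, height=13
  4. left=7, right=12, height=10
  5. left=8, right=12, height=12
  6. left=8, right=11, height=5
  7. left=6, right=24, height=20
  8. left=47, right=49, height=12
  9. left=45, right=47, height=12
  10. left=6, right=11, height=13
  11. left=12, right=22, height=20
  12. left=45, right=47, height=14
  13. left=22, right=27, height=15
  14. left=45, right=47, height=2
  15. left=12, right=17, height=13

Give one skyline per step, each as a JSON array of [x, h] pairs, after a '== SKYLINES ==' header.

== SKYLINES ==
[[0,13],[6,0]]
[[0,13],[6,0],[45,7],[48,0]]
[[0,13],[12,0],[45,7],[48,0]]
[[0,13],[12,0],[45,7],[48,0]]
[[0,13],[12,0],[45,7],[48,0]]
[[0,13],[12,0],[45,7],[48,0]]
[[0,13],[6,20],[24,0],[45,7],[48,0]]
[[0,13],[6,20],[24,0],[45,7],[47,12],[49,0]]
[[0,13],[6,20],[24,0],[45,12],[49,0]]
[[0,13],[6,20],[24,0],[45,12],[49,0]]
[[0,13],[6,20],[24,0],[45,12],[49,0]]
[[0,13],[6,20],[24,0],[45,14],[47,12],[49,0]]
[[0,13],[6,20],[24,15],[27,0],[45,14],[47,12],[49,0]]
[[0,13],[6,20],[24,15],[27,0],[45,14],[47,12],[49,0]]
[[0,13],[6,20],[24,15],[27,0],[45,14],[47,12],[49,0]]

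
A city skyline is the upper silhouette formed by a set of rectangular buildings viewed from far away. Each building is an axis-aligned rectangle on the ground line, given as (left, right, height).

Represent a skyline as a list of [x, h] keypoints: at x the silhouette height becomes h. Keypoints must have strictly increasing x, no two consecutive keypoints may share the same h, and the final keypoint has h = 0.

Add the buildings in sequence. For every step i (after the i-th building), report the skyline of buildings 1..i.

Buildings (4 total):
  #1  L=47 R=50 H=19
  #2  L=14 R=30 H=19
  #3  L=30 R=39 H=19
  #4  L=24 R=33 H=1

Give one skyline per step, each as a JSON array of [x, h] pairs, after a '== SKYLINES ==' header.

== SKYLINES ==
[[47,19],[50,0]]
[[14,19],[30,0],[47,19],[50,0]]
[[14,19],[39,0],[47,19],[50,0]]
[[14,19],[39,0],[47,19],[50,0]]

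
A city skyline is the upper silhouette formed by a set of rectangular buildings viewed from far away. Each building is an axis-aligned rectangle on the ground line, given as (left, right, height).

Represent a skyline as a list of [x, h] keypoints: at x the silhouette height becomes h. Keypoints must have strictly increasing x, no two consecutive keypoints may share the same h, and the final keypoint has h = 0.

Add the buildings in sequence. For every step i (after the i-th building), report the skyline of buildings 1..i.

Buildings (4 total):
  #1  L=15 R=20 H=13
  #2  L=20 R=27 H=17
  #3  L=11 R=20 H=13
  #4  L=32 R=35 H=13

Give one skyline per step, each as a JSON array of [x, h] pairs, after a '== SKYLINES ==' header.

== SKYLINES ==
[[15,13],[20,0]]
[[15,13],[20,17],[27,0]]
[[11,13],[20,17],[27,0]]
[[11,13],[20,17],[27,0],[32,13],[35,0]]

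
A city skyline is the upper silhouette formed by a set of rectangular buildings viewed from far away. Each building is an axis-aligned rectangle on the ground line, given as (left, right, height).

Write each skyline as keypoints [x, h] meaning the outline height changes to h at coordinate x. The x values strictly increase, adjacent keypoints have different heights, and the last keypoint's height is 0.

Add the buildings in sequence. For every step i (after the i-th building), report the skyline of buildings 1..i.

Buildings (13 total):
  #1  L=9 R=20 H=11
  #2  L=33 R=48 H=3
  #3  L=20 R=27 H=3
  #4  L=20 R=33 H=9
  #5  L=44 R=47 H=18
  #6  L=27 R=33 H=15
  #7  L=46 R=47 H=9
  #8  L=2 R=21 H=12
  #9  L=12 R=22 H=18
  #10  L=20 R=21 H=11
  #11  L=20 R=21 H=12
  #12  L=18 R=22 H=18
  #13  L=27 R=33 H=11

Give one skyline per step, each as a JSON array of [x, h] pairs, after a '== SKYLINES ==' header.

== SKYLINES ==
[[9,11],[20,0]]
[[9,11],[20,0],[33,3],[48,0]]
[[9,11],[20,3],[27,0],[33,3],[48,0]]
[[9,11],[20,9],[33,3],[48,0]]
[[9,11],[20,9],[33,3],[44,18],[47,3],[48,0]]
[[9,11],[20,9],[27,15],[33,3],[44,18],[47,3],[48,0]]
[[9,11],[20,9],[27,15],[33,3],[44,18],[47,3],[48,0]]
[[2,12],[21,9],[27,15],[33,3],[44,18],[47,3],[48,0]]
[[2,12],[12,18],[22,9],[27,15],[33,3],[44,18],[47,3],[48,0]]
[[2,12],[12,18],[22,9],[27,15],[33,3],[44,18],[47,3],[48,0]]
[[2,12],[12,18],[22,9],[27,15],[33,3],[44,18],[47,3],[48,0]]
[[2,12],[12,18],[22,9],[27,15],[33,3],[44,18],[47,3],[48,0]]
[[2,12],[12,18],[22,9],[27,15],[33,3],[44,18],[47,3],[48,0]]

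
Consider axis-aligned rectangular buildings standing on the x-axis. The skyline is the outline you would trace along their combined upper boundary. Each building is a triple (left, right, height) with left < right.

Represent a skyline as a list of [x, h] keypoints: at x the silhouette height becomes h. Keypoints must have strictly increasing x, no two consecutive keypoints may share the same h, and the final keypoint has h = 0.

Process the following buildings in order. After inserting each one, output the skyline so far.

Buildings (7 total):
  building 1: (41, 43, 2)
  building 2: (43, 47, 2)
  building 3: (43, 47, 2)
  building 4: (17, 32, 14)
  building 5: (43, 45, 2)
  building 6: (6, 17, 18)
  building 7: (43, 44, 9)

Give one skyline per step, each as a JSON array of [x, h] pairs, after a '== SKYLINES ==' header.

== SKYLINES ==
[[41,2],[43,0]]
[[41,2],[47,0]]
[[41,2],[47,0]]
[[17,14],[32,0],[41,2],[47,0]]
[[17,14],[32,0],[41,2],[47,0]]
[[6,18],[17,14],[32,0],[41,2],[47,0]]
[[6,18],[17,14],[32,0],[41,2],[43,9],[44,2],[47,0]]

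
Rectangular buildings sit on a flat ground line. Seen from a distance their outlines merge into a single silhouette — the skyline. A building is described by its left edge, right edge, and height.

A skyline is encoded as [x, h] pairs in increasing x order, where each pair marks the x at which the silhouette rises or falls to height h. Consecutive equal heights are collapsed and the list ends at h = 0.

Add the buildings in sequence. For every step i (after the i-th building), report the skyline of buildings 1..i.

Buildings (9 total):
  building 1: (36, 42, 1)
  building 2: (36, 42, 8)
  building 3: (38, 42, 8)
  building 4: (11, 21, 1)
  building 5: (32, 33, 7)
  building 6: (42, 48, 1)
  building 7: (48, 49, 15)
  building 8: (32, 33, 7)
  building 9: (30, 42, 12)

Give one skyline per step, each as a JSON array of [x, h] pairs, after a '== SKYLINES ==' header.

== SKYLINES ==
[[36,1],[42,0]]
[[36,8],[42,0]]
[[36,8],[42,0]]
[[11,1],[21,0],[36,8],[42,0]]
[[11,1],[21,0],[32,7],[33,0],[36,8],[42,0]]
[[11,1],[21,0],[32,7],[33,0],[36,8],[42,1],[48,0]]
[[11,1],[21,0],[32,7],[33,0],[36,8],[42,1],[48,15],[49,0]]
[[11,1],[21,0],[32,7],[33,0],[36,8],[42,1],[48,15],[49,0]]
[[11,1],[21,0],[30,12],[42,1],[48,15],[49,0]]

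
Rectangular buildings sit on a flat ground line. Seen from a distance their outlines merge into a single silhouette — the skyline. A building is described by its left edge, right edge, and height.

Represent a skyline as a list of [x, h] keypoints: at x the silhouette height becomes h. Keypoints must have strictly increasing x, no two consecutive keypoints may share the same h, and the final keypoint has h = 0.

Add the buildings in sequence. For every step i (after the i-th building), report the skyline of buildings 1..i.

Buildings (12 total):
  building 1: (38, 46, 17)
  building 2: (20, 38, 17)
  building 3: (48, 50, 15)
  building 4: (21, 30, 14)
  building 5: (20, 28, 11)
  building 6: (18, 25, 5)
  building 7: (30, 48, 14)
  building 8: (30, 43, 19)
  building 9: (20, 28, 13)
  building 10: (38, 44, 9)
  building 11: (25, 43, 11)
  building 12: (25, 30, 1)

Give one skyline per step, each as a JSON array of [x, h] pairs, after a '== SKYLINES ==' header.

== SKYLINES ==
[[38,17],[46,0]]
[[20,17],[46,0]]
[[20,17],[46,0],[48,15],[50,0]]
[[20,17],[46,0],[48,15],[50,0]]
[[20,17],[46,0],[48,15],[50,0]]
[[18,5],[20,17],[46,0],[48,15],[50,0]]
[[18,5],[20,17],[46,14],[48,15],[50,0]]
[[18,5],[20,17],[30,19],[43,17],[46,14],[48,15],[50,0]]
[[18,5],[20,17],[30,19],[43,17],[46,14],[48,15],[50,0]]
[[18,5],[20,17],[30,19],[43,17],[46,14],[48,15],[50,0]]
[[18,5],[20,17],[30,19],[43,17],[46,14],[48,15],[50,0]]
[[18,5],[20,17],[30,19],[43,17],[46,14],[48,15],[50,0]]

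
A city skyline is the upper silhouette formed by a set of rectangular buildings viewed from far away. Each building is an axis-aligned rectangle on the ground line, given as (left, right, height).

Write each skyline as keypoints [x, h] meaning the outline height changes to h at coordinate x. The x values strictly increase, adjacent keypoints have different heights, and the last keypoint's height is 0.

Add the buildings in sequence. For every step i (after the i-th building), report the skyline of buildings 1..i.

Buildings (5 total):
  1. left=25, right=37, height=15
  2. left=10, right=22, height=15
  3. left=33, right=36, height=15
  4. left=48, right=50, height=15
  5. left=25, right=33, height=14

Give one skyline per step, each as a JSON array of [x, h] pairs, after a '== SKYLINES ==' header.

== SKYLINES ==
[[25,15],[37,0]]
[[10,15],[22,0],[25,15],[37,0]]
[[10,15],[22,0],[25,15],[37,0]]
[[10,15],[22,0],[25,15],[37,0],[48,15],[50,0]]
[[10,15],[22,0],[25,15],[37,0],[48,15],[50,0]]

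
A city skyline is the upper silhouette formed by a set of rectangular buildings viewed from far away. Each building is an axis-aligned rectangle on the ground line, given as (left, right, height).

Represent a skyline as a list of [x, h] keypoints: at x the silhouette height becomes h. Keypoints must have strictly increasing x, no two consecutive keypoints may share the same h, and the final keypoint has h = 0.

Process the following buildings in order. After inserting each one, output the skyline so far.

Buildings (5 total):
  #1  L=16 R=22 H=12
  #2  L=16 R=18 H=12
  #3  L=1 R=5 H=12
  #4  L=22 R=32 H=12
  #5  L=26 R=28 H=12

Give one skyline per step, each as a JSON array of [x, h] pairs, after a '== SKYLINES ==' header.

== SKYLINES ==
[[16,12],[22,0]]
[[16,12],[22,0]]
[[1,12],[5,0],[16,12],[22,0]]
[[1,12],[5,0],[16,12],[32,0]]
[[1,12],[5,0],[16,12],[32,0]]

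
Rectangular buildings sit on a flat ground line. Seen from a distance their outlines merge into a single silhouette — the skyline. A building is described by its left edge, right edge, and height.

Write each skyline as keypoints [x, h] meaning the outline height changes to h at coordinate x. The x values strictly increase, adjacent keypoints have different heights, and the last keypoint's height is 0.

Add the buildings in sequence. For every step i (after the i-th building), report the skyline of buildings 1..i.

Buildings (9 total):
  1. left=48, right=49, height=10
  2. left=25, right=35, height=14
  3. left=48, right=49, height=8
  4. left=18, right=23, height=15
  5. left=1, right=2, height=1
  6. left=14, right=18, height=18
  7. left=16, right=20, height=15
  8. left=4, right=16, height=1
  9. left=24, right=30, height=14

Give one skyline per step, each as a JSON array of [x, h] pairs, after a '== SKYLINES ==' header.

== SKYLINES ==
[[48,10],[49,0]]
[[25,14],[35,0],[48,10],[49,0]]
[[25,14],[35,0],[48,10],[49,0]]
[[18,15],[23,0],[25,14],[35,0],[48,10],[49,0]]
[[1,1],[2,0],[18,15],[23,0],[25,14],[35,0],[48,10],[49,0]]
[[1,1],[2,0],[14,18],[18,15],[23,0],[25,14],[35,0],[48,10],[49,0]]
[[1,1],[2,0],[14,18],[18,15],[23,0],[25,14],[35,0],[48,10],[49,0]]
[[1,1],[2,0],[4,1],[14,18],[18,15],[23,0],[25,14],[35,0],[48,10],[49,0]]
[[1,1],[2,0],[4,1],[14,18],[18,15],[23,0],[24,14],[35,0],[48,10],[49,0]]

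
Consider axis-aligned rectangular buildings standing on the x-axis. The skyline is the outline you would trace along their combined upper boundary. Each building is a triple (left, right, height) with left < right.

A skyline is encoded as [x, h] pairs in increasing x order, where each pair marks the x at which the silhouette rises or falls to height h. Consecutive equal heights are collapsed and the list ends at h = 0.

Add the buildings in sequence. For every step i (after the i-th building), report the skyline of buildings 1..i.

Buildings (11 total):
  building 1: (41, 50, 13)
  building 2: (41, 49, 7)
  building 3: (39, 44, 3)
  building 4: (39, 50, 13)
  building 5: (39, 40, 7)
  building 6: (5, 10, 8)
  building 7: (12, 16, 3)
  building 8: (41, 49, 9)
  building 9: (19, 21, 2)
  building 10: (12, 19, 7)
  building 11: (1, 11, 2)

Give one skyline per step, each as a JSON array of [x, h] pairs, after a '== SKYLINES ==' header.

== SKYLINES ==
[[41,13],[50,0]]
[[41,13],[50,0]]
[[39,3],[41,13],[50,0]]
[[39,13],[50,0]]
[[39,13],[50,0]]
[[5,8],[10,0],[39,13],[50,0]]
[[5,8],[10,0],[12,3],[16,0],[39,13],[50,0]]
[[5,8],[10,0],[12,3],[16,0],[39,13],[50,0]]
[[5,8],[10,0],[12,3],[16,0],[19,2],[21,0],[39,13],[50,0]]
[[5,8],[10,0],[12,7],[19,2],[21,0],[39,13],[50,0]]
[[1,2],[5,8],[10,2],[11,0],[12,7],[19,2],[21,0],[39,13],[50,0]]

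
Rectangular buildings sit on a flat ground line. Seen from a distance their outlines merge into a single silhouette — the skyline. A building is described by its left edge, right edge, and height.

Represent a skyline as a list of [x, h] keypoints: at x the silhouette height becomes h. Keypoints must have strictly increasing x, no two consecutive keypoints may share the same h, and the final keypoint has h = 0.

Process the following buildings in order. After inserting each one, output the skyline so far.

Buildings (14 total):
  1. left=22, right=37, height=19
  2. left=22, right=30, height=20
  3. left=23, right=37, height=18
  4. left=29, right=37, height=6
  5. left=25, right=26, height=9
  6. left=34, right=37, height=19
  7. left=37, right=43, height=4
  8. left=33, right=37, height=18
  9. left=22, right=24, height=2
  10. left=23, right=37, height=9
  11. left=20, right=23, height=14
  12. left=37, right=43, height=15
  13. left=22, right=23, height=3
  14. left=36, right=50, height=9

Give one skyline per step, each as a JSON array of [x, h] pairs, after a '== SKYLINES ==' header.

== SKYLINES ==
[[22,19],[37,0]]
[[22,20],[30,19],[37,0]]
[[22,20],[30,19],[37,0]]
[[22,20],[30,19],[37,0]]
[[22,20],[30,19],[37,0]]
[[22,20],[30,19],[37,0]]
[[22,20],[30,19],[37,4],[43,0]]
[[22,20],[30,19],[37,4],[43,0]]
[[22,20],[30,19],[37,4],[43,0]]
[[22,20],[30,19],[37,4],[43,0]]
[[20,14],[22,20],[30,19],[37,4],[43,0]]
[[20,14],[22,20],[30,19],[37,15],[43,0]]
[[20,14],[22,20],[30,19],[37,15],[43,0]]
[[20,14],[22,20],[30,19],[37,15],[43,9],[50,0]]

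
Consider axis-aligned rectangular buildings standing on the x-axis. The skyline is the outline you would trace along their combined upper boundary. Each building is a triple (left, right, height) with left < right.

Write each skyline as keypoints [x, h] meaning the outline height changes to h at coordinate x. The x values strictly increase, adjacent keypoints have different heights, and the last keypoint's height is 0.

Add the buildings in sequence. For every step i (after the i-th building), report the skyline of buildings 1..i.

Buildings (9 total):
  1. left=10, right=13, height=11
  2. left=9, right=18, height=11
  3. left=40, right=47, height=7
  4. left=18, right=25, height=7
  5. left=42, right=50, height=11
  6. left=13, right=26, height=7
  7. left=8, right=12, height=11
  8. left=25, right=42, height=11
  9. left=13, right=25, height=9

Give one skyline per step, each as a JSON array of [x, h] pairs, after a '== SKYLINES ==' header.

== SKYLINES ==
[[10,11],[13,0]]
[[9,11],[18,0]]
[[9,11],[18,0],[40,7],[47,0]]
[[9,11],[18,7],[25,0],[40,7],[47,0]]
[[9,11],[18,7],[25,0],[40,7],[42,11],[50,0]]
[[9,11],[18,7],[26,0],[40,7],[42,11],[50,0]]
[[8,11],[18,7],[26,0],[40,7],[42,11],[50,0]]
[[8,11],[18,7],[25,11],[50,0]]
[[8,11],[18,9],[25,11],[50,0]]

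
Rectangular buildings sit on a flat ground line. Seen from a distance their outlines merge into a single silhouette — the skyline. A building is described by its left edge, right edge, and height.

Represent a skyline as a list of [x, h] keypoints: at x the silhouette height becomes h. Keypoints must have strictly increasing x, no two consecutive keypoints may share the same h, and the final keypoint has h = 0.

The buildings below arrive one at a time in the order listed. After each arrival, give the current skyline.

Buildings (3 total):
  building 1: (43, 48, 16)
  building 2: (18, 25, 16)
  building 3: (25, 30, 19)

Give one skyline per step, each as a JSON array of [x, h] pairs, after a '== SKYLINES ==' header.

== SKYLINES ==
[[43,16],[48,0]]
[[18,16],[25,0],[43,16],[48,0]]
[[18,16],[25,19],[30,0],[43,16],[48,0]]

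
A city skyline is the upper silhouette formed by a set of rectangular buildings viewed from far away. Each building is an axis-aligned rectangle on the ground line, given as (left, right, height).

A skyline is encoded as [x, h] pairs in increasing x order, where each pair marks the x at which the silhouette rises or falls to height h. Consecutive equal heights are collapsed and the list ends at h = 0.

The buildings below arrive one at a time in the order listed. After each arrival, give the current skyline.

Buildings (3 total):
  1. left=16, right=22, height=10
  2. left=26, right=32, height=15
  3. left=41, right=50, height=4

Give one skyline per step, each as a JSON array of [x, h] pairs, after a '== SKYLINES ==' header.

== SKYLINES ==
[[16,10],[22,0]]
[[16,10],[22,0],[26,15],[32,0]]
[[16,10],[22,0],[26,15],[32,0],[41,4],[50,0]]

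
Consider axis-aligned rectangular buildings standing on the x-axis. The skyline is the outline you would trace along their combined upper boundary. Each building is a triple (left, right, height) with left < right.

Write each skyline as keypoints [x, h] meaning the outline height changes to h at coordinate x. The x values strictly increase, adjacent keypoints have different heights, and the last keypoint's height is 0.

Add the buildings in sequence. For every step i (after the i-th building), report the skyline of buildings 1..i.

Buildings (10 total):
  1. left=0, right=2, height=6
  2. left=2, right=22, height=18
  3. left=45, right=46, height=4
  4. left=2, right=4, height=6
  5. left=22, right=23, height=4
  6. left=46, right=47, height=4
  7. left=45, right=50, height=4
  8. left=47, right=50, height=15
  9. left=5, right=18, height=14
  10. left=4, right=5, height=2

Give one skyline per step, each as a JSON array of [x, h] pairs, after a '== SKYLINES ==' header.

== SKYLINES ==
[[0,6],[2,0]]
[[0,6],[2,18],[22,0]]
[[0,6],[2,18],[22,0],[45,4],[46,0]]
[[0,6],[2,18],[22,0],[45,4],[46,0]]
[[0,6],[2,18],[22,4],[23,0],[45,4],[46,0]]
[[0,6],[2,18],[22,4],[23,0],[45,4],[47,0]]
[[0,6],[2,18],[22,4],[23,0],[45,4],[50,0]]
[[0,6],[2,18],[22,4],[23,0],[45,4],[47,15],[50,0]]
[[0,6],[2,18],[22,4],[23,0],[45,4],[47,15],[50,0]]
[[0,6],[2,18],[22,4],[23,0],[45,4],[47,15],[50,0]]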